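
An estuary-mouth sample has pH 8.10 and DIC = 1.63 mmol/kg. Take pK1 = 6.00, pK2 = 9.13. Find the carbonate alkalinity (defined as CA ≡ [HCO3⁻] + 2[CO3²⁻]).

CA = [HCO3⁻] + 2[CO3²⁻] = (α₁ + 2α₂)·DIC
At pH 8.10: [H⁺]/K1 = 10^-2.10 = 0.0079433, K2/[H⁺] = 10^-1.03 = 0.093325
α₁ = 1/(1 + 0.0079433 + 0.093325) = 1/1.1013 = 0.9080; α₂ = α₁·K2/[H⁺] = 0.08474
α₁ + 2α₂ = 1.0775
CA = 1.0775 × 1.63 = 1.76 mmol/kg

CA = 1.76 mmol/kg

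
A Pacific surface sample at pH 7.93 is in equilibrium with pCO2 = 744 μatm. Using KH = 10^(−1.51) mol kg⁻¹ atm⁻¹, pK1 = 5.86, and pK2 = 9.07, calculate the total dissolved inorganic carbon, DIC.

DIC = 2.92 mmol/kg

[CO2*] = KH · pCO2 = 10^(−1.51) × 744×10^-6 = 2.299×10^-5 mol/kg
α₀ = 1/(1 + K1/[H⁺] + K1K2/[H⁺]²) = 1/(1 + 10^+2.07 + 10^+0.93) = 0.007874
DIC = [CO2*]/α₀ = 2.299×10^-5 / 0.007874 = 2.92 mmol/kg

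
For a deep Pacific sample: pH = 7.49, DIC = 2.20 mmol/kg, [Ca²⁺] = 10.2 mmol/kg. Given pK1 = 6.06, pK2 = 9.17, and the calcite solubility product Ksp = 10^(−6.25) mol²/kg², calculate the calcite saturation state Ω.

α₂ = 1 / (1 + [H⁺]/K2 + [H⁺]²/(K1K2)) = 1 / (1 + 10^+1.68 + 10^+0.25)
   = 1 / (1 + 47.863 + 1.7783) = 1/50.641 = 0.01975
[CO3²⁻] = α₂ × DIC = 0.01975 × 2.20 = 0.04344 mmol/kg
Ksp = 10^(−6.25) = 5.623×10^-7
Ω = [Ca²⁺][CO3²⁻]/Ksp = (10.2×10^-3)(4.344×10^-5) / 5.623×10^-7 = 0.788

Ω = 0.788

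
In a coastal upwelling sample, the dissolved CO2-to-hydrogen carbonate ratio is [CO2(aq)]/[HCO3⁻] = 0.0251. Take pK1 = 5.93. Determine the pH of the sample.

pH = 7.53

From K1 = [H⁺][HCO3⁻]/[CO2(aq)]:  pH = pK1 − log₁₀([CO2(aq)]/[HCO3⁻])
log₁₀(0.0251) = -1.600
pH = 5.93 − (-1.600) = 7.53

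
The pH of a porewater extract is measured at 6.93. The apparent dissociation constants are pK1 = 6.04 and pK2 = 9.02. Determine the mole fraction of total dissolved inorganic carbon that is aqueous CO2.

α₀ = 1 / (1 + K1/[H⁺] + K1K2/[H⁺]²) = 1 / (1 + 10^+0.89 + 10^-1.20)
   = 1 / (1 + 7.7625 + 0.063096) = 1/8.8256 = 0.1133

α₀ = 0.113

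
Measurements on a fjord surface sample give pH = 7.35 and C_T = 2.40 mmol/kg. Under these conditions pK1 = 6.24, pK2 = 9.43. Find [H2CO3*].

[CO2*] = 0.172 mmol/kg

α₀ = 1 / (1 + K1/[H⁺] + K1K2/[H⁺]²) = 1 / (1 + 10^+1.11 + 10^-0.97)
   = 1 / (1 + 12.882 + 0.10715) = 1/13.990 = 0.07148
[CO2*] = α₀ × DIC = 0.07148 × 2.40 = 0.172 mmol/kg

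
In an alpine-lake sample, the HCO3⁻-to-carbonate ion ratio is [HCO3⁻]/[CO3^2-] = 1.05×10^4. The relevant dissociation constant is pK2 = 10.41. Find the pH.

pH = 6.39

From K2 = [H⁺][CO3^2-]/[HCO3⁻]:  pH = pK2 − log₁₀([HCO3⁻]/[CO3^2-])
log₁₀(1.05×10^4) = +4.021
pH = 10.41 − (+4.021) = 6.39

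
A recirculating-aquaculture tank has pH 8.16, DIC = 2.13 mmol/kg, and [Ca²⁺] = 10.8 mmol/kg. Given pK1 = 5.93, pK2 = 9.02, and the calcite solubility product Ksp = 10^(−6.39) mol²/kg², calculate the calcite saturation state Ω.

α₂ = 1 / (1 + [H⁺]/K2 + [H⁺]²/(K1K2)) = 1 / (1 + 10^+0.86 + 10^-1.37)
   = 1 / (1 + 7.2444 + 0.042658) = 1/8.2870 = 0.1207
[CO3²⁻] = α₂ × DIC = 0.1207 × 2.13 = 0.2570 mmol/kg
Ksp = 10^(−6.39) = 4.074×10^-7
Ω = [Ca²⁺][CO3²⁻]/Ksp = (10.8×10^-3)(2.570×10^-4) / 4.074×10^-7 = 6.81

Ω = 6.81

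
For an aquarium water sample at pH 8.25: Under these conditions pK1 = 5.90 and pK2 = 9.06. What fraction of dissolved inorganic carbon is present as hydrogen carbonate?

α₁ = 1 / (1 + [H⁺]/K1 + K2/[H⁺]) = 1 / (1 + 10^-2.35 + 10^-0.81)
   = 1 / (1 + 0.0044668 + 0.15488) = 1/1.1593 = 0.8626

α₁ = 0.863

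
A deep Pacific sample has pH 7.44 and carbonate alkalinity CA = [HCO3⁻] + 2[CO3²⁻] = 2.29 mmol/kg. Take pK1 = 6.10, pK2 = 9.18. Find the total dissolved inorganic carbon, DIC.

CA = [HCO3⁻] + 2[CO3²⁻] = (α₁ + 2α₂)·DIC
At pH 7.44: [H⁺]/K1 = 10^-1.34 = 0.045709, K2/[H⁺] = 10^-1.74 = 0.018197
α₁ = 1/(1 + 0.045709 + 0.018197) = 1/1.0639 = 0.9399; α₂ = α₁·K2/[H⁺] = 0.01710
α₁ + 2α₂ = 0.9741
DIC = CA / (α₁ + 2α₂) = 2.29 / 0.9741 = 2.35 mmol/kg

DIC = 2.35 mmol/kg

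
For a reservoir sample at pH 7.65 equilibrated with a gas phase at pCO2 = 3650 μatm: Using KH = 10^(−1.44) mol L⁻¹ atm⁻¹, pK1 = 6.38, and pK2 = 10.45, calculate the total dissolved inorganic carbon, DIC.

DIC = 2.60 mmol/L

[CO2*] = KH · pCO2 = 10^(−1.44) × 3650×10^-6 = 1.325×10^-4 mol/L
α₀ = 1/(1 + K1/[H⁺] + K1K2/[H⁺]²) = 1/(1 + 10^+1.27 + 10^-1.53) = 0.05089
DIC = [CO2*]/α₀ = 1.325×10^-4 / 0.05089 = 2.60 mmol/L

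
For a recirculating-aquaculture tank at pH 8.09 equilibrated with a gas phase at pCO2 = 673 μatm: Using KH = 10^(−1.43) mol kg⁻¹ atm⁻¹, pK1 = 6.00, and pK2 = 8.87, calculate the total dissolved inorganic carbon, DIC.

[CO2*] = KH · pCO2 = 10^(−1.43) × 673×10^-6 = 2.500×10^-5 mol/kg
α₀ = 1/(1 + K1/[H⁺] + K1K2/[H⁺]²) = 1/(1 + 10^+2.09 + 10^+1.31) = 0.006923
DIC = [CO2*]/α₀ = 2.500×10^-5 / 0.006923 = 3.61 mmol/kg

DIC = 3.61 mmol/kg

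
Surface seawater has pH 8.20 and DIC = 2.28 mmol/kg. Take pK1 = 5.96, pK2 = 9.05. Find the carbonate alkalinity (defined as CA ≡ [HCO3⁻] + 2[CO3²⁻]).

CA = [HCO3⁻] + 2[CO3²⁻] = (α₁ + 2α₂)·DIC
At pH 8.20: [H⁺]/K1 = 10^-2.24 = 0.0057544, K2/[H⁺] = 10^-0.85 = 0.14125
α₁ = 1/(1 + 0.0057544 + 0.14125) = 1/1.1470 = 0.8718; α₂ = α₁·K2/[H⁺] = 0.1231
α₁ + 2α₂ = 1.1181
CA = 1.1181 × 2.28 = 2.55 mmol/kg

CA = 2.55 mmol/kg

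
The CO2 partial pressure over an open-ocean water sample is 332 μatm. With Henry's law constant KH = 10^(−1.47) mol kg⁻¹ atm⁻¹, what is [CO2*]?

[CO2*] = 11.2 μmol/kg

KH = 10^(−1.47) = 3.388×10^-2 mol kg⁻¹ atm⁻¹
[CO2*] = KH · pCO2 = 3.388×10^-2 × 332×10^-6 atm = 1.12×10^-5 mol/kg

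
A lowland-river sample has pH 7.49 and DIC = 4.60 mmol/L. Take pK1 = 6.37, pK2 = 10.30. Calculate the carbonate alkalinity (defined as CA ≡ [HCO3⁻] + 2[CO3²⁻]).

CA = [HCO3⁻] + 2[CO3²⁻] = (α₁ + 2α₂)·DIC
At pH 7.49: [H⁺]/K1 = 10^-1.12 = 0.075858, K2/[H⁺] = 10^-2.81 = 0.0015488
α₁ = 1/(1 + 0.075858 + 0.0015488) = 1/1.0774 = 0.9282; α₂ = α₁·K2/[H⁺] = 0.001438
α₁ + 2α₂ = 0.9310
CA = 0.9310 × 4.60 = 4.28 mmol/L

CA = 4.28 mmol/L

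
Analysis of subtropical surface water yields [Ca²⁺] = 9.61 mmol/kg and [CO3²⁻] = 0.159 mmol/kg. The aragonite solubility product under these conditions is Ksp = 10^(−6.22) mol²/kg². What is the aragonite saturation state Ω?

Ksp = 10^(−6.22) = 6.026×10^-7
Ω = [Ca²⁺][CO3²⁻]/Ksp = (9.61×10^-3)(0.159×10^-3) / 6.026×10^-7 = 2.54

Ω = 2.54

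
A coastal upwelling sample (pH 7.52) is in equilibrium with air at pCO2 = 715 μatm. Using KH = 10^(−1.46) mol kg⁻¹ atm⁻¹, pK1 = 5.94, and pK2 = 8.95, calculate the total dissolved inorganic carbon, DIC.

[CO2*] = KH · pCO2 = 10^(−1.46) × 715×10^-6 = 2.479×10^-5 mol/kg
α₀ = 1/(1 + K1/[H⁺] + K1K2/[H⁺]²) = 1/(1 + 10^+1.58 + 10^+0.15) = 0.02473
DIC = [CO2*]/α₀ = 2.479×10^-5 / 0.02473 = 1.00 mmol/kg

DIC = 1.00 mmol/kg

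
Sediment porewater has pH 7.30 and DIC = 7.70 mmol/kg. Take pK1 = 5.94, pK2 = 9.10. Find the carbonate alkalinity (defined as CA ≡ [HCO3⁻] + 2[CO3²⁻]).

CA = 7.50 mmol/kg

CA = [HCO3⁻] + 2[CO3²⁻] = (α₁ + 2α₂)·DIC
At pH 7.30: [H⁺]/K1 = 10^-1.36 = 0.043652, K2/[H⁺] = 10^-1.80 = 0.015849
α₁ = 1/(1 + 0.043652 + 0.015849) = 1/1.0595 = 0.9438; α₂ = α₁·K2/[H⁺] = 0.01496
α₁ + 2α₂ = 0.9738
CA = 0.9738 × 7.70 = 7.50 mmol/kg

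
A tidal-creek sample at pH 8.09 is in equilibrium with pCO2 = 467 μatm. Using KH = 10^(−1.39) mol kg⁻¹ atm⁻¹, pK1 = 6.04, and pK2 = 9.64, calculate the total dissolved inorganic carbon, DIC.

DIC = 2.21 mmol/kg

[CO2*] = KH · pCO2 = 10^(−1.39) × 467×10^-6 = 1.902×10^-5 mol/kg
α₀ = 1/(1 + K1/[H⁺] + K1K2/[H⁺]²) = 1/(1 + 10^+2.05 + 10^+0.50) = 0.008594
DIC = [CO2*]/α₀ = 1.902×10^-5 / 0.008594 = 2.21 mmol/kg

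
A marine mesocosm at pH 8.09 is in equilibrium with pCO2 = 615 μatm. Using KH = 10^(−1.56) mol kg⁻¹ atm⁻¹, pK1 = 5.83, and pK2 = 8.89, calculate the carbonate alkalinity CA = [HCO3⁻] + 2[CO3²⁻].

CA = 4.06 mmol/kg

[CO2*] = KH · pCO2 = 10^(−1.56) × 615×10^-6 = 1.694×10^-5 mol/kg
α₀ = 1/(1 + K1/[H⁺] + K1K2/[H⁺]²) = 1/(1 + 10^+2.26 + 10^+1.46) = 0.004721
DIC = [CO2*]/α₀ = 1.694×10^-5 / 0.004721 = 3.588 mmol/kg
CA = (α₁ + 2α₂)·DIC = (0.8591 + 2×0.1362) × 3.588 = 4.06 mmol/kg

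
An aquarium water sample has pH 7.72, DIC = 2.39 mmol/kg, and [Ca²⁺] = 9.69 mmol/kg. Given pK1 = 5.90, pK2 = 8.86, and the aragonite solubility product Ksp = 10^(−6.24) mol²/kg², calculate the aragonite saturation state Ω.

Ω = 2.68

α₂ = 1 / (1 + [H⁺]/K2 + [H⁺]²/(K1K2)) = 1 / (1 + 10^+1.14 + 10^-0.68)
   = 1 / (1 + 13.804 + 0.20893) = 1/15.013 = 0.06661
[CO3²⁻] = α₂ × DIC = 0.06661 × 2.39 = 0.1592 mmol/kg
Ksp = 10^(−6.24) = 5.754×10^-7
Ω = [Ca²⁺][CO3²⁻]/Ksp = (9.69×10^-3)(1.592×10^-4) / 5.754×10^-7 = 2.68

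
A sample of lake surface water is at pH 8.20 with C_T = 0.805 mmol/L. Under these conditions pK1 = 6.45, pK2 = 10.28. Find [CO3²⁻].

[CO3²⁻] = 6.53 μmol/L

α₂ = 1 / (1 + [H⁺]/K2 + [H⁺]²/(K1K2)) = 1 / (1 + 10^+2.08 + 10^+0.33)
   = 1 / (1 + 120.23 + 2.1380) = 1/123.36 = 0.008106
[CO3²⁻] = α₂ × DIC = 0.008106 × 0.805 = 0.00653 mmol/L = 6.53 μmol/L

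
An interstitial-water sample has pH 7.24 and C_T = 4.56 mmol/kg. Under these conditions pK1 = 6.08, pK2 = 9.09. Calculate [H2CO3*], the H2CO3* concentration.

α₀ = 1 / (1 + K1/[H⁺] + K1K2/[H⁺]²) = 1 / (1 + 10^+1.16 + 10^-0.69)
   = 1 / (1 + 14.454 + 0.20417) = 1/15.659 = 0.06386
[CO2*] = α₀ × DIC = 0.06386 × 4.56 = 0.291 mmol/kg

[CO2*] = 0.291 mmol/kg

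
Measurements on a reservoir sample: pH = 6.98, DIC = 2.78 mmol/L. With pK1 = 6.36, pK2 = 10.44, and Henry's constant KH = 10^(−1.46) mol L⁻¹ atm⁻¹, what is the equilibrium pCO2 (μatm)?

pCO2 = 1.55×10^4 μatm

α₀ = 1 / (1 + K1/[H⁺] + K1K2/[H⁺]²) = 1 / (1 + 10^+0.62 + 10^-2.84)
   = 1 / (1 + 4.1687 + 0.0014454) = 1/5.1701 = 0.1934
[CO2*] = α₀ × DIC = 0.1934 × 2.78 = 0.5377 mmol/L
pCO2 = [CO2*]/KH = 5.377×10^-4 / 3.467×10^-2 = 1.55×10^4 μatm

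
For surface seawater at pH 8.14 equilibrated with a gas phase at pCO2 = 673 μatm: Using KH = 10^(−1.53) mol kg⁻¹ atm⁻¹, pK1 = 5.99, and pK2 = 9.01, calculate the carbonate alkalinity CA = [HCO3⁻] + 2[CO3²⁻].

CA = 3.56 mmol/kg

[CO2*] = KH · pCO2 = 10^(−1.53) × 673×10^-6 = 1.986×10^-5 mol/kg
α₀ = 1/(1 + K1/[H⁺] + K1K2/[H⁺]²) = 1/(1 + 10^+2.15 + 10^+1.28) = 0.006199
DIC = [CO2*]/α₀ = 1.986×10^-5 / 0.006199 = 3.204 mmol/kg
CA = (α₁ + 2α₂)·DIC = (0.8757 + 2×0.1181) × 3.204 = 3.56 mmol/kg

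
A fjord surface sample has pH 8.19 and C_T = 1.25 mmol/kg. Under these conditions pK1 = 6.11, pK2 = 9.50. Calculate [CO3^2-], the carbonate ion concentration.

α₂ = 1 / (1 + [H⁺]/K2 + [H⁺]²/(K1K2)) = 1 / (1 + 10^+1.31 + 10^-0.77)
   = 1 / (1 + 20.417 + 0.16982) = 1/21.587 = 0.04632
[CO3²⁻] = α₂ × DIC = 0.04632 × 1.25 = 0.0579 mmol/kg

[CO3²⁻] = 0.0579 mmol/kg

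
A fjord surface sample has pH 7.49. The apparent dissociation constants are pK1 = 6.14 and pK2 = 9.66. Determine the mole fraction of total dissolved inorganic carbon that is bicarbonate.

α₁ = 1 / (1 + [H⁺]/K1 + K2/[H⁺]) = 1 / (1 + 10^-1.35 + 10^-2.17)
   = 1 / (1 + 0.044668 + 0.0067608) = 1/1.0514 = 0.9511

α₁ = 0.951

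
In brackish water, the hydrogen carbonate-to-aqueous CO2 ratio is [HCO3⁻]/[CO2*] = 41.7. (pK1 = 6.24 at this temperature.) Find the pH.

pH = 7.86

From K1 = [H⁺][HCO3⁻]/[CO2*]:  pH = pK1 + log₁₀([HCO3⁻]/[CO2*])
log₁₀(41.7) = +1.620
pH = 6.24 + (+1.620) = 7.86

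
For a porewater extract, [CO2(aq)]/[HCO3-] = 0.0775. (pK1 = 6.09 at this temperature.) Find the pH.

From K1 = [H⁺][HCO3-]/[CO2(aq)]:  pH = pK1 − log₁₀([CO2(aq)]/[HCO3-])
log₁₀(0.0775) = -1.111
pH = 6.09 − (-1.111) = 7.20

pH = 7.20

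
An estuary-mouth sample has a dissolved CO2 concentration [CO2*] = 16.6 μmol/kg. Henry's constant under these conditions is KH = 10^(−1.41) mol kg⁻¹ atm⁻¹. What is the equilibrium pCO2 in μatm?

KH = 10^(−1.41) = 3.890×10^-2 mol kg⁻¹ atm⁻¹
pCO2 = [CO2*]/KH = 16.6×10^-6 / 3.890×10^-2 = 4.27×10^-4 atm = 427 μatm

pCO2 = 427 μatm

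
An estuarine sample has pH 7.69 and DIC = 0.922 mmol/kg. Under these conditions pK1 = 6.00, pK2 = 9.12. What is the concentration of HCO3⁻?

[HCO3⁻] = 0.872 mmol/kg

α₁ = 1 / (1 + [H⁺]/K1 + K2/[H⁺]) = 1 / (1 + 10^-1.69 + 10^-1.43)
   = 1 / (1 + 0.020417 + 0.037154) = 1/1.0576 = 0.9456
[HCO3⁻] = α₁ × DIC = 0.9456 × 0.922 = 0.872 mmol/kg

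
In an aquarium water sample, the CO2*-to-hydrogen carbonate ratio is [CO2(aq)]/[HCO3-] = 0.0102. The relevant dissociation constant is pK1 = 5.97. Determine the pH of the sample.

pH = 7.96

From K1 = [H⁺][HCO3-]/[CO2(aq)]:  pH = pK1 − log₁₀([CO2(aq)]/[HCO3-])
log₁₀(0.0102) = -1.991
pH = 5.97 − (-1.991) = 7.96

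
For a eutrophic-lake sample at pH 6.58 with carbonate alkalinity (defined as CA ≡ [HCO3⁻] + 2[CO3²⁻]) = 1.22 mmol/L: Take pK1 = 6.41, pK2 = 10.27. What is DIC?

DIC = 2.04 mmol/L

CA = [HCO3⁻] + 2[CO3²⁻] = (α₁ + 2α₂)·DIC
At pH 6.58: [H⁺]/K1 = 10^-0.17 = 0.67608, K2/[H⁺] = 10^-3.69 = 0.00020417
α₁ = 1/(1 + 0.67608 + 0.00020417) = 1/1.6763 = 0.5966; α₂ = α₁·K2/[H⁺] = 0.0001218
α₁ + 2α₂ = 0.5968
DIC = CA / (α₁ + 2α₂) = 1.22 / 0.5968 = 2.04 mmol/L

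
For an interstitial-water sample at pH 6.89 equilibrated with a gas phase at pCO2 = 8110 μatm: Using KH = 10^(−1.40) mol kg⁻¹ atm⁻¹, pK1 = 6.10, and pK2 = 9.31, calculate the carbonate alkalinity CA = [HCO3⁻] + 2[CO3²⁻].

CA = 2.01 mmol/kg

[CO2*] = KH · pCO2 = 10^(−1.40) × 8110×10^-6 = 3.229×10^-4 mol/kg
α₀ = 1/(1 + K1/[H⁺] + K1K2/[H⁺]²) = 1/(1 + 10^+0.79 + 10^-1.63) = 0.1391
DIC = [CO2*]/α₀ = 3.229×10^-4 / 0.1391 = 2.321 mmol/kg
CA = (α₁ + 2α₂)·DIC = (0.8576 + 2×0.003261) × 2.321 = 2.01 mmol/kg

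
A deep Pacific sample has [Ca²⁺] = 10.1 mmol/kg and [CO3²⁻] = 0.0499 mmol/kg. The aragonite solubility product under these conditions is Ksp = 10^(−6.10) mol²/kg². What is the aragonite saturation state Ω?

Ω = 0.634

Ksp = 10^(−6.10) = 7.943×10^-7
Ω = [Ca²⁺][CO3²⁻]/Ksp = (10.1×10^-3)(0.0499×10^-3) / 7.943×10^-7 = 0.634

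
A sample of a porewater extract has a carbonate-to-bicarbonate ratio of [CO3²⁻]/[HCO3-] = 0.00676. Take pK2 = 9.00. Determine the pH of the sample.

pH = 6.83

From K2 = [H⁺][CO3²⁻]/[HCO3-]:  pH = pK2 + log₁₀([CO3²⁻]/[HCO3-])
log₁₀(0.00676) = -2.170
pH = 9.00 + (-2.170) = 6.83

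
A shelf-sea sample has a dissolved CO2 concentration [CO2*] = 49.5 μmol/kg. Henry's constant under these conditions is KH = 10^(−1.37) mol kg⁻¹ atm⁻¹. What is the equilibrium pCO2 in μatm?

pCO2 = 1160 μatm

KH = 10^(−1.37) = 4.266×10^-2 mol kg⁻¹ atm⁻¹
pCO2 = [CO2*]/KH = 49.5×10^-6 / 4.266×10^-2 = 1.16×10^-3 atm = 1160 μatm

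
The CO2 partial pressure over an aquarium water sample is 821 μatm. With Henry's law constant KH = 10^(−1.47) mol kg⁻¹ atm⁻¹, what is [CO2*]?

[CO2*] = 27.8 μmol/kg

KH = 10^(−1.47) = 3.388×10^-2 mol kg⁻¹ atm⁻¹
[CO2*] = KH · pCO2 = 3.388×10^-2 × 821×10^-6 atm = 2.78×10^-5 mol/kg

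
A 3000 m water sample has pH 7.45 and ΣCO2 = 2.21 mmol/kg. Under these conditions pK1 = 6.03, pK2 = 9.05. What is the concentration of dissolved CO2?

α₀ = 1 / (1 + K1/[H⁺] + K1K2/[H⁺]²) = 1 / (1 + 10^+1.42 + 10^-0.18)
   = 1 / (1 + 26.303 + 0.66069) = 1/27.963 = 0.03576
[CO2*] = α₀ × DIC = 0.03576 × 2.21 = 0.0790 mmol/kg

[CO2*] = 0.0790 mmol/kg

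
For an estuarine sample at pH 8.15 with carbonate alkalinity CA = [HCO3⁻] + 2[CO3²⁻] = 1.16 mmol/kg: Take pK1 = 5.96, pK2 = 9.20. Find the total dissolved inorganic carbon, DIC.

CA = [HCO3⁻] + 2[CO3²⁻] = (α₁ + 2α₂)·DIC
At pH 8.15: [H⁺]/K1 = 10^-2.19 = 0.0064565, K2/[H⁺] = 10^-1.05 = 0.089125
α₁ = 1/(1 + 0.0064565 + 0.089125) = 1/1.0956 = 0.9128; α₂ = α₁·K2/[H⁺] = 0.08135
α₁ + 2α₂ = 1.0755
DIC = CA / (α₁ + 2α₂) = 1.16 / 1.0755 = 1.08 mmol/kg

DIC = 1.08 mmol/kg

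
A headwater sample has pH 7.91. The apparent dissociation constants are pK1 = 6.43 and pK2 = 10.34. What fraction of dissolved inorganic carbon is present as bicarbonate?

α₁ = 1 / (1 + [H⁺]/K1 + K2/[H⁺]) = 1 / (1 + 10^-1.48 + 10^-2.43)
   = 1 / (1 + 0.033113 + 0.0037154) = 1/1.0368 = 0.9645

α₁ = 0.964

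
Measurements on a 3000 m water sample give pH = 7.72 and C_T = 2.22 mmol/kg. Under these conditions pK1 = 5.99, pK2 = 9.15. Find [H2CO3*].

[CO2*] = 0.0392 mmol/kg

α₀ = 1 / (1 + K1/[H⁺] + K1K2/[H⁺]²) = 1 / (1 + 10^+1.73 + 10^+0.30)
   = 1 / (1 + 53.703 + 1.9953) = 1/56.698 = 0.01764
[CO2*] = α₀ × DIC = 0.01764 × 2.22 = 0.0392 mmol/kg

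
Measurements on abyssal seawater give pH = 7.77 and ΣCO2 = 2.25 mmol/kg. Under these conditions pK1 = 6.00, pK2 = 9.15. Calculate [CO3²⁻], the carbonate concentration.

α₂ = 1 / (1 + [H⁺]/K2 + [H⁺]²/(K1K2)) = 1 / (1 + 10^+1.38 + 10^-0.39)
   = 1 / (1 + 23.988 + 0.40738) = 1/25.396 = 0.03938
[CO3²⁻] = α₂ × DIC = 0.03938 × 2.25 = 0.0886 mmol/kg

[CO3²⁻] = 0.0886 mmol/kg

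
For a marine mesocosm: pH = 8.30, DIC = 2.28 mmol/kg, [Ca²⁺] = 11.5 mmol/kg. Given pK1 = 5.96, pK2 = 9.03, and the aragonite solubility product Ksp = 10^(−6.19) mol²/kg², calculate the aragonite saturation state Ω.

Ω = 6.35

α₂ = 1 / (1 + [H⁺]/K2 + [H⁺]²/(K1K2)) = 1 / (1 + 10^+0.73 + 10^-1.61)
   = 1 / (1 + 5.3703 + 0.024547) = 1/6.3949 = 0.1564
[CO3²⁻] = α₂ × DIC = 0.1564 × 2.28 = 0.3565 mmol/kg
Ksp = 10^(−6.19) = 6.457×10^-7
Ω = [Ca²⁺][CO3²⁻]/Ksp = (11.5×10^-3)(3.565×10^-4) / 6.457×10^-7 = 6.35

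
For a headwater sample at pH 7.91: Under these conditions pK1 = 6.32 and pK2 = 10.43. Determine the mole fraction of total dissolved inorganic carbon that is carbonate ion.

α₂ = 0.00294

α₂ = 1 / (1 + [H⁺]/K2 + [H⁺]²/(K1K2)) = 1 / (1 + 10^+2.52 + 10^+0.93)
   = 1 / (1 + 331.13 + 8.5114) = 1/340.64 = 0.002936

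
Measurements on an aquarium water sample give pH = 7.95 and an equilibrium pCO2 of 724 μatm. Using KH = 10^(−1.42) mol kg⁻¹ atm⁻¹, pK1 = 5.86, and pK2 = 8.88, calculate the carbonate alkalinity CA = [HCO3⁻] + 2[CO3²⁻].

CA = 4.18 mmol/kg

[CO2*] = KH · pCO2 = 10^(−1.42) × 724×10^-6 = 2.753×10^-5 mol/kg
α₀ = 1/(1 + K1/[H⁺] + K1K2/[H⁺]²) = 1/(1 + 10^+2.09 + 10^+1.16) = 0.007221
DIC = [CO2*]/α₀ = 2.753×10^-5 / 0.007221 = 3.812 mmol/kg
CA = (α₁ + 2α₂)·DIC = (0.8884 + 2×0.1044) × 3.812 = 4.18 mmol/kg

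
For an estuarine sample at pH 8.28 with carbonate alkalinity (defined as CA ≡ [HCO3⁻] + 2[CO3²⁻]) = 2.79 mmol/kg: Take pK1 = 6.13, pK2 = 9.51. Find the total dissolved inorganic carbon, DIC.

DIC = 2.66 mmol/kg

CA = [HCO3⁻] + 2[CO3²⁻] = (α₁ + 2α₂)·DIC
At pH 8.28: [H⁺]/K1 = 10^-2.15 = 0.0070795, K2/[H⁺] = 10^-1.23 = 0.058884
α₁ = 1/(1 + 0.0070795 + 0.058884) = 1/1.0660 = 0.9381; α₂ = α₁·K2/[H⁺] = 0.05524
α₁ + 2α₂ = 1.0486
DIC = CA / (α₁ + 2α₂) = 2.79 / 1.0486 = 2.66 mmol/kg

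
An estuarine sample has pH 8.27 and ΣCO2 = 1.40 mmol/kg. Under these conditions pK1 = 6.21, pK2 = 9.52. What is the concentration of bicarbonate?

α₁ = 1 / (1 + [H⁺]/K1 + K2/[H⁺]) = 1 / (1 + 10^-2.06 + 10^-1.25)
   = 1 / (1 + 0.0087096 + 0.056234) = 1/1.0649 = 0.9390
[HCO3⁻] = α₁ × DIC = 0.9390 × 1.40 = 1.31 mmol/kg

[HCO3⁻] = 1.31 mmol/kg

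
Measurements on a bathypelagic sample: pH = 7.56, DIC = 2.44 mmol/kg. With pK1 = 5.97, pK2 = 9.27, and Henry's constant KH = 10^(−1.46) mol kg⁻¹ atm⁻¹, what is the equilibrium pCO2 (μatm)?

pCO2 = 1730 μatm

α₀ = 1 / (1 + K1/[H⁺] + K1K2/[H⁺]²) = 1 / (1 + 10^+1.59 + 10^-0.12)
   = 1 / (1 + 38.905 + 0.75858) = 1/40.663 = 0.02459
[CO2*] = α₀ × DIC = 0.02459 × 2.44 = 0.06001 mmol/kg
pCO2 = [CO2*]/KH = 6.001×10^-5 / 3.467×10^-2 = 1730 μatm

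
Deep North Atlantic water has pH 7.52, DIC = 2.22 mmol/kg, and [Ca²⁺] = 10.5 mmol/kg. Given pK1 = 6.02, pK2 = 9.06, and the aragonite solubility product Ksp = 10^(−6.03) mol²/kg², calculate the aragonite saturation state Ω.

α₂ = 1 / (1 + [H⁺]/K2 + [H⁺]²/(K1K2)) = 1 / (1 + 10^+1.54 + 10^+0.04)
   = 1 / (1 + 34.674 + 1.0965) = 1/36.770 = 0.02720
[CO3²⁻] = α₂ × DIC = 0.02720 × 2.22 = 0.06038 mmol/kg
Ksp = 10^(−6.03) = 9.333×10^-7
Ω = [Ca²⁺][CO3²⁻]/Ksp = (10.5×10^-3)(6.038×10^-5) / 9.333×10^-7 = 0.679

Ω = 0.679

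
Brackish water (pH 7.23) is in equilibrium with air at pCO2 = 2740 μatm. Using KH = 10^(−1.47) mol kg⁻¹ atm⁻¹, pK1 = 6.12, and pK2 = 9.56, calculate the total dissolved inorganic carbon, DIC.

[CO2*] = KH · pCO2 = 10^(−1.47) × 2740×10^-6 = 9.284×10^-5 mol/kg
α₀ = 1/(1 + K1/[H⁺] + K1K2/[H⁺]²) = 1/(1 + 10^+1.11 + 10^-1.22) = 0.07172
DIC = [CO2*]/α₀ = 9.284×10^-5 / 0.07172 = 1.29 mmol/kg

DIC = 1.29 mmol/kg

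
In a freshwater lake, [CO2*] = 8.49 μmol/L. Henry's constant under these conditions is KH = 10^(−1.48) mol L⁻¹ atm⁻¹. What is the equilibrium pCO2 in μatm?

pCO2 = 256 μatm

KH = 10^(−1.48) = 3.311×10^-2 mol L⁻¹ atm⁻¹
pCO2 = [CO2*]/KH = 8.49×10^-6 / 3.311×10^-2 = 2.56×10^-4 atm = 256 μatm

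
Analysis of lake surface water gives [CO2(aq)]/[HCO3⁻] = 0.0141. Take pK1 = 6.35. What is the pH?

pH = 8.20

From K1 = [H⁺][HCO3⁻]/[CO2(aq)]:  pH = pK1 − log₁₀([CO2(aq)]/[HCO3⁻])
log₁₀(0.0141) = -1.851
pH = 6.35 − (-1.851) = 8.20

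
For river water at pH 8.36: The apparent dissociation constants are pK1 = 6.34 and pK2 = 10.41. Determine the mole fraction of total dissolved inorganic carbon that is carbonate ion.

α₂ = 0.00875

α₂ = 1 / (1 + [H⁺]/K2 + [H⁺]²/(K1K2)) = 1 / (1 + 10^+2.05 + 10^+0.03)
   = 1 / (1 + 112.20 + 1.0715) = 1/114.27 = 0.008751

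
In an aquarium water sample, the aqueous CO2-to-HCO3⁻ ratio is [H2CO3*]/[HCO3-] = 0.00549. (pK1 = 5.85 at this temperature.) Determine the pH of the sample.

From K1 = [H⁺][HCO3-]/[H2CO3*]:  pH = pK1 − log₁₀([H2CO3*]/[HCO3-])
log₁₀(0.00549) = -2.260
pH = 5.85 − (-2.260) = 8.11

pH = 8.11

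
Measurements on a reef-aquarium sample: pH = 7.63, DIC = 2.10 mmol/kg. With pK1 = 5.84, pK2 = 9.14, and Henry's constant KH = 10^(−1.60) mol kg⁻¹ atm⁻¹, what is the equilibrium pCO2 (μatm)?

pCO2 = 1290 μatm

α₀ = 1 / (1 + K1/[H⁺] + K1K2/[H⁺]²) = 1 / (1 + 10^+1.79 + 10^+0.28)
   = 1 / (1 + 61.660 + 1.9055) = 1/64.565 = 0.01549
[CO2*] = α₀ × DIC = 0.01549 × 2.10 = 0.03253 mmol/kg
pCO2 = [CO2*]/KH = 3.253×10^-5 / 2.512×10^-2 = 1290 μatm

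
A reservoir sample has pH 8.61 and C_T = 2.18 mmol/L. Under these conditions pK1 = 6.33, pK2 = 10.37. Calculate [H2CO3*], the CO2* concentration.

α₀ = 1 / (1 + K1/[H⁺] + K1K2/[H⁺]²) = 1 / (1 + 10^+2.28 + 10^+0.52)
   = 1 / (1 + 190.55 + 3.3113) = 1/194.86 = 0.005132
[CO2*] = α₀ × DIC = 0.005132 × 2.18 = 0.0112 mmol/L = 11.2 μmol/L

[CO2*] = 11.2 μmol/L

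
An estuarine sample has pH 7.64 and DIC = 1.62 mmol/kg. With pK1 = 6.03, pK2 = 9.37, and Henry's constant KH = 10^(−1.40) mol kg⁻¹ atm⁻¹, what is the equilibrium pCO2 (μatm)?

α₀ = 1 / (1 + K1/[H⁺] + K1K2/[H⁺]²) = 1 / (1 + 10^+1.61 + 10^-0.12)
   = 1 / (1 + 40.738 + 0.75858) = 1/42.497 = 0.02353
[CO2*] = α₀ × DIC = 0.02353 × 1.62 = 0.03812 mmol/kg
pCO2 = [CO2*]/KH = 3.812×10^-5 / 3.981×10^-2 = 958 μatm

pCO2 = 958 μatm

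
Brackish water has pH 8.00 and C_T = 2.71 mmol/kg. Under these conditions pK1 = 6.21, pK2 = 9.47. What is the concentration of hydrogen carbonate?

[HCO3⁻] = 2.58 mmol/kg

α₁ = 1 / (1 + [H⁺]/K1 + K2/[H⁺]) = 1 / (1 + 10^-1.79 + 10^-1.47)
   = 1 / (1 + 0.016218 + 0.033884) = 1/1.0501 = 0.9523
[HCO3⁻] = α₁ × DIC = 0.9523 × 2.71 = 2.58 mmol/kg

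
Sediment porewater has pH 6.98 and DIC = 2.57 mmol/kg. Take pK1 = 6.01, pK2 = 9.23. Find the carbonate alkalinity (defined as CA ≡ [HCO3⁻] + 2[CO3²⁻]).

CA = [HCO3⁻] + 2[CO3²⁻] = (α₁ + 2α₂)·DIC
At pH 6.98: [H⁺]/K1 = 10^-0.97 = 0.10715, K2/[H⁺] = 10^-2.25 = 0.0056234
α₁ = 1/(1 + 0.10715 + 0.0056234) = 1/1.1128 = 0.8987; α₂ = α₁·K2/[H⁺] = 0.005054
α₁ + 2α₂ = 0.9088
CA = 0.9088 × 2.57 = 2.34 mmol/kg

CA = 2.34 mmol/kg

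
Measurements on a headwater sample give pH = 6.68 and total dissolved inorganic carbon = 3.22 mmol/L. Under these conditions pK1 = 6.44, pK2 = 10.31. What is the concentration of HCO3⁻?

[HCO3⁻] = 2.04 mmol/L

α₁ = 1 / (1 + [H⁺]/K1 + K2/[H⁺]) = 1 / (1 + 10^-0.24 + 10^-3.63)
   = 1 / (1 + 0.57544 + 0.00023442) = 1/1.5757 = 0.6346
[HCO3⁻] = α₁ × DIC = 0.6346 × 3.22 = 2.04 mmol/L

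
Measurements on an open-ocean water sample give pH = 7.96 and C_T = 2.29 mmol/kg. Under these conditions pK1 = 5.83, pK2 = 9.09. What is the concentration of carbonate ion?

[CO3²⁻] = 0.157 mmol/kg

α₂ = 1 / (1 + [H⁺]/K2 + [H⁺]²/(K1K2)) = 1 / (1 + 10^+1.13 + 10^-1.00)
   = 1 / (1 + 13.490 + 0.10000) = 1/14.590 = 0.06854
[CO3²⁻] = α₂ × DIC = 0.06854 × 2.29 = 0.157 mmol/kg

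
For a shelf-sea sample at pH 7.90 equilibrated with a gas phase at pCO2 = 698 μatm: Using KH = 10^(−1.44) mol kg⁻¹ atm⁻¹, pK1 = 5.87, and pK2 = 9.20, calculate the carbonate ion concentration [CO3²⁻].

[CO3²⁻] = 0.136 mmol/kg

[CO2*] = KH · pCO2 = 10^(−1.44) × 698×10^-6 = 2.534×10^-5 mol/kg
α₀ = 1/(1 + K1/[H⁺] + K1K2/[H⁺]²) = 1/(1 + 10^+2.03 + 10^+0.73) = 0.008809
DIC = [CO2*]/α₀ = 2.534×10^-5 / 0.008809 = 2.877 mmol/kg
[CO3²⁻] = α₂·DIC; α₂ = 0.04731, so [CO3²⁻] = 0.04731 × 2.877 = 0.136 mmol/kg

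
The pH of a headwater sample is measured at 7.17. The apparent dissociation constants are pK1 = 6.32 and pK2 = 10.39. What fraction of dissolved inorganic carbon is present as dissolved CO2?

α₀ = 1 / (1 + K1/[H⁺] + K1K2/[H⁺]²) = 1 / (1 + 10^+0.85 + 10^-2.37)
   = 1 / (1 + 7.0795 + 0.0042658) = 1/8.0837 = 0.1237

α₀ = 0.124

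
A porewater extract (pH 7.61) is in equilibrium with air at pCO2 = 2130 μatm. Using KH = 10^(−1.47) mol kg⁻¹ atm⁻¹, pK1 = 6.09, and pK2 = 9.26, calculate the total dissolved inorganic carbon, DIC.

DIC = 2.52 mmol/kg

[CO2*] = KH · pCO2 = 10^(−1.47) × 2130×10^-6 = 7.217×10^-5 mol/kg
α₀ = 1/(1 + K1/[H⁺] + K1K2/[H⁺]²) = 1/(1 + 10^+1.52 + 10^-0.13) = 0.02869
DIC = [CO2*]/α₀ = 7.217×10^-5 / 0.02869 = 2.52 mmol/kg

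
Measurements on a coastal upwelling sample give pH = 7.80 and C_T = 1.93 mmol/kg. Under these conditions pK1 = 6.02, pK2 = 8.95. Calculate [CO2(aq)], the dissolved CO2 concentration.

α₀ = 1 / (1 + K1/[H⁺] + K1K2/[H⁺]²) = 1 / (1 + 10^+1.78 + 10^+0.63)
   = 1 / (1 + 60.256 + 4.2658) = 1/65.522 = 0.01526
[CO2*] = α₀ × DIC = 0.01526 × 1.93 = 0.0295 mmol/kg

[CO2*] = 0.0295 mmol/kg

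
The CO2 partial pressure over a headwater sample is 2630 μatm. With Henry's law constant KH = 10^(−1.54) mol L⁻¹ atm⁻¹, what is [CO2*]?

[CO2*] = 75.9 μmol/L

KH = 10^(−1.54) = 2.884×10^-2 mol L⁻¹ atm⁻¹
[CO2*] = KH · pCO2 = 2.884×10^-2 × 2630×10^-6 atm = 7.59×10^-5 mol/L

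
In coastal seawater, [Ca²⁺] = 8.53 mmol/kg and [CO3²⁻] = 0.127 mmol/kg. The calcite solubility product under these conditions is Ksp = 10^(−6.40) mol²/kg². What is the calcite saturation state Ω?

Ksp = 10^(−6.40) = 3.981×10^-7
Ω = [Ca²⁺][CO3²⁻]/Ksp = (8.53×10^-3)(0.127×10^-3) / 3.981×10^-7 = 2.72

Ω = 2.72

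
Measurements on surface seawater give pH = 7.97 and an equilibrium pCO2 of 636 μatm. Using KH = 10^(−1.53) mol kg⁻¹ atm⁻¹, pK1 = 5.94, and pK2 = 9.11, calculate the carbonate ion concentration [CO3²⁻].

[CO3²⁻] = 0.146 mmol/kg

[CO2*] = KH · pCO2 = 10^(−1.53) × 636×10^-6 = 1.877×10^-5 mol/kg
α₀ = 1/(1 + K1/[H⁺] + K1K2/[H⁺]²) = 1/(1 + 10^+2.03 + 10^+0.89) = 0.008627
DIC = [CO2*]/α₀ = 1.877×10^-5 / 0.008627 = 2.176 mmol/kg
[CO3²⁻] = α₂·DIC; α₂ = 0.06697, so [CO3²⁻] = 0.06697 × 2.176 = 0.146 mmol/kg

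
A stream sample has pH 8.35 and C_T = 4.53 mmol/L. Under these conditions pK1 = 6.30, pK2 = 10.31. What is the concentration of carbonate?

[CO3²⁻] = 0.0487 mmol/L

α₂ = 1 / (1 + [H⁺]/K2 + [H⁺]²/(K1K2)) = 1 / (1 + 10^+1.96 + 10^-0.09)
   = 1 / (1 + 91.201 + 0.81283) = 1/93.014 = 0.01075
[CO3²⁻] = α₂ × DIC = 0.01075 × 4.53 = 0.0487 mmol/L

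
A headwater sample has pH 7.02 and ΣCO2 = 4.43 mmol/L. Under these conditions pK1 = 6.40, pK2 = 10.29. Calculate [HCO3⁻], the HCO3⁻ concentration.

α₁ = 1 / (1 + [H⁺]/K1 + K2/[H⁺]) = 1 / (1 + 10^-0.62 + 10^-3.27)
   = 1 / (1 + 0.23988 + 0.00053703) = 1/1.2404 = 0.8062
[HCO3⁻] = α₁ × DIC = 0.8062 × 4.43 = 3.57 mmol/L

[HCO3⁻] = 3.57 mmol/L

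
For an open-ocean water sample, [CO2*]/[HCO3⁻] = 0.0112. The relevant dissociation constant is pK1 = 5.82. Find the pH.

From K1 = [H⁺][HCO3⁻]/[CO2*]:  pH = pK1 − log₁₀([CO2*]/[HCO3⁻])
log₁₀(0.0112) = -1.951
pH = 5.82 − (-1.951) = 7.77

pH = 7.77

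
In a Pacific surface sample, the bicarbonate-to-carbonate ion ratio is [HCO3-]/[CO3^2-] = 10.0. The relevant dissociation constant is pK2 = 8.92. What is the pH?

From K2 = [H⁺][CO3^2-]/[HCO3-]:  pH = pK2 − log₁₀([HCO3-]/[CO3^2-])
log₁₀(10.0) = +1.000
pH = 8.92 − (+1.000) = 7.92

pH = 7.92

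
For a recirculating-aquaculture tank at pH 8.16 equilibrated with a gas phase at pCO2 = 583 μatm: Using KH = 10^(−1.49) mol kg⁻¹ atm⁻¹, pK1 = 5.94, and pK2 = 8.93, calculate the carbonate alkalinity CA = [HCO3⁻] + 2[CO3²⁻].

[CO2*] = KH · pCO2 = 10^(−1.49) × 583×10^-6 = 1.887×10^-5 mol/kg
α₀ = 1/(1 + K1/[H⁺] + K1K2/[H⁺]²) = 1/(1 + 10^+2.22 + 10^+1.45) = 0.005124
DIC = [CO2*]/α₀ = 1.887×10^-5 / 0.005124 = 3.681 mmol/kg
CA = (α₁ + 2α₂)·DIC = (0.8504 + 2×0.1444) × 3.681 = 4.19 mmol/kg

CA = 4.19 mmol/kg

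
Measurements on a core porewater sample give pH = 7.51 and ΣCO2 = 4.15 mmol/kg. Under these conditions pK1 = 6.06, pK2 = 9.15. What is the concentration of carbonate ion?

α₂ = 1 / (1 + [H⁺]/K2 + [H⁺]²/(K1K2)) = 1 / (1 + 10^+1.64 + 10^+0.19)
   = 1 / (1 + 43.652 + 1.5488) = 1/46.200 = 0.02164
[CO3²⁻] = α₂ × DIC = 0.02164 × 4.15 = 0.0898 mmol/kg

[CO3²⁻] = 0.0898 mmol/kg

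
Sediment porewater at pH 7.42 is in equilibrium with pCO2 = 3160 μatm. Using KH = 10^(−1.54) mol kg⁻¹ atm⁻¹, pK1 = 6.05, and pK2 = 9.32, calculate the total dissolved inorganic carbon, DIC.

DIC = 2.25 mmol/kg

[CO2*] = KH · pCO2 = 10^(−1.54) × 3160×10^-6 = 9.114×10^-5 mol/kg
α₀ = 1/(1 + K1/[H⁺] + K1K2/[H⁺]²) = 1/(1 + 10^+1.37 + 10^-0.53) = 0.04042
DIC = [CO2*]/α₀ = 9.114×10^-5 / 0.04042 = 2.25 mmol/kg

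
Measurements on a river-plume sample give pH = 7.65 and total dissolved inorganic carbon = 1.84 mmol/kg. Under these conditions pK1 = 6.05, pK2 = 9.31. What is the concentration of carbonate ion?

α₂ = 1 / (1 + [H⁺]/K2 + [H⁺]²/(K1K2)) = 1 / (1 + 10^+1.66 + 10^+0.06)
   = 1 / (1 + 45.709 + 1.1482) = 1/47.857 = 0.02090
[CO3²⁻] = α₂ × DIC = 0.02090 × 1.84 = 0.0384 mmol/kg

[CO3²⁻] = 0.0384 mmol/kg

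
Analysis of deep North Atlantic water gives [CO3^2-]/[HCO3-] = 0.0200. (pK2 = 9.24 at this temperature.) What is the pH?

From K2 = [H⁺][CO3^2-]/[HCO3-]:  pH = pK2 + log₁₀([CO3^2-]/[HCO3-])
log₁₀(0.0200) = -1.699
pH = 9.24 + (-1.699) = 7.54

pH = 7.54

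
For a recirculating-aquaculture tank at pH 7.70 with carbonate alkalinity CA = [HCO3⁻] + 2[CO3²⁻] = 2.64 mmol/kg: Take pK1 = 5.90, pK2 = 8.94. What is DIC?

DIC = 2.54 mmol/kg

CA = [HCO3⁻] + 2[CO3²⁻] = (α₁ + 2α₂)·DIC
At pH 7.70: [H⁺]/K1 = 10^-1.80 = 0.015849, K2/[H⁺] = 10^-1.24 = 0.057544
α₁ = 1/(1 + 0.015849 + 0.057544) = 1/1.0734 = 0.9316; α₂ = α₁·K2/[H⁺] = 0.05361
α₁ + 2α₂ = 1.0388
DIC = CA / (α₁ + 2α₂) = 2.64 / 1.0388 = 2.54 mmol/kg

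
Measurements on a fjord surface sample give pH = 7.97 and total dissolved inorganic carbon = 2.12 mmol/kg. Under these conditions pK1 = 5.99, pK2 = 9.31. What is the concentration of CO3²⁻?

α₂ = 1 / (1 + [H⁺]/K2 + [H⁺]²/(K1K2)) = 1 / (1 + 10^+1.34 + 10^-0.64)
   = 1 / (1 + 21.878 + 0.22909) = 1/23.107 = 0.04328
[CO3²⁻] = α₂ × DIC = 0.04328 × 2.12 = 0.0917 mmol/kg

[CO3²⁻] = 0.0917 mmol/kg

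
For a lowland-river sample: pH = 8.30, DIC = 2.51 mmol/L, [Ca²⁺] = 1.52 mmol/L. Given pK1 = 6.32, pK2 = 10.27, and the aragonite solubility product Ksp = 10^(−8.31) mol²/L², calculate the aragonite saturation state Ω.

Ω = 8.17

α₂ = 1 / (1 + [H⁺]/K2 + [H⁺]²/(K1K2)) = 1 / (1 + 10^+1.97 + 10^-0.01)
   = 1 / (1 + 93.325 + 0.97724) = 1/95.303 = 0.01049
[CO3²⁻] = α₂ × DIC = 0.01049 × 2.51 = 0.02634 mmol/L
Ksp = 10^(−8.31) = 4.898×10^-9
Ω = [Ca²⁺][CO3²⁻]/Ksp = (1.52×10^-3)(2.634×10^-5) / 4.898×10^-9 = 8.17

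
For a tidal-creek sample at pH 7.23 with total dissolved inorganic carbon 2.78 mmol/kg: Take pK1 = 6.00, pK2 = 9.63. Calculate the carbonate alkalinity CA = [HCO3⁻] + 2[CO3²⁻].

CA = 2.64 mmol/kg

CA = [HCO3⁻] + 2[CO3²⁻] = (α₁ + 2α₂)·DIC
At pH 7.23: [H⁺]/K1 = 10^-1.23 = 0.058884, K2/[H⁺] = 10^-2.40 = 0.0039811
α₁ = 1/(1 + 0.058884 + 0.0039811) = 1/1.0629 = 0.9409; α₂ = α₁·K2/[H⁺] = 0.003746
α₁ + 2α₂ = 0.9483
CA = 0.9483 × 2.78 = 2.64 mmol/kg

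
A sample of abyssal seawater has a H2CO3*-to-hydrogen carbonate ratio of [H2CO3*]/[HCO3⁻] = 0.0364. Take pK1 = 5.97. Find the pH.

pH = 7.41

From K1 = [H⁺][HCO3⁻]/[H2CO3*]:  pH = pK1 − log₁₀([H2CO3*]/[HCO3⁻])
log₁₀(0.0364) = -1.439
pH = 5.97 − (-1.439) = 7.41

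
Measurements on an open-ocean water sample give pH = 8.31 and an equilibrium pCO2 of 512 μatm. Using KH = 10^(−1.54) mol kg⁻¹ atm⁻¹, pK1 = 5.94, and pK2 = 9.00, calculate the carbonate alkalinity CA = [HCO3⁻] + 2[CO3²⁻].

[CO2*] = KH · pCO2 = 10^(−1.54) × 512×10^-6 = 1.477×10^-5 mol/kg
α₀ = 1/(1 + K1/[H⁺] + K1K2/[H⁺]²) = 1/(1 + 10^+2.37 + 10^+1.68) = 0.003530
DIC = [CO2*]/α₀ = 1.477×10^-5 / 0.003530 = 4.183 mmol/kg
CA = (α₁ + 2α₂)·DIC = (0.8275 + 2×0.1690) × 4.183 = 4.88 mmol/kg

CA = 4.88 mmol/kg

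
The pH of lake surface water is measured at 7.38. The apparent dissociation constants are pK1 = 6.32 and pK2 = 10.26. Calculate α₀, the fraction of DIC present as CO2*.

α₀ = 0.0800

α₀ = 1 / (1 + K1/[H⁺] + K1K2/[H⁺]²) = 1 / (1 + 10^+1.06 + 10^-1.82)
   = 1 / (1 + 11.482 + 0.015136) = 1/12.497 = 0.08002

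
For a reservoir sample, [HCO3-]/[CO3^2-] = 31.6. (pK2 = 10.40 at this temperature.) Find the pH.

pH = 8.90

From K2 = [H⁺][CO3^2-]/[HCO3-]:  pH = pK2 − log₁₀([HCO3-]/[CO3^2-])
log₁₀(31.6) = +1.500
pH = 10.40 − (+1.500) = 8.90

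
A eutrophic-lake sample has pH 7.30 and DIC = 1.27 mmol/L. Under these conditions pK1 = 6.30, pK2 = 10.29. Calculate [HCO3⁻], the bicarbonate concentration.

[HCO3⁻] = 1.15 mmol/L

α₁ = 1 / (1 + [H⁺]/K1 + K2/[H⁺]) = 1 / (1 + 10^-1.00 + 10^-2.99)
   = 1 / (1 + 0.10000 + 0.0010233) = 1/1.1010 = 0.9082
[HCO3⁻] = α₁ × DIC = 0.9082 × 1.27 = 1.15 mmol/L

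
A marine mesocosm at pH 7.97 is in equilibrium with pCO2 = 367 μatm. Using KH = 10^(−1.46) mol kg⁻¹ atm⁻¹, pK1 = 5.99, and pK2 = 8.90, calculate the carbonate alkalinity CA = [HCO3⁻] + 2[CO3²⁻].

CA = 1.50 mmol/kg

[CO2*] = KH · pCO2 = 10^(−1.46) × 367×10^-6 = 1.273×10^-5 mol/kg
α₀ = 1/(1 + K1/[H⁺] + K1K2/[H⁺]²) = 1/(1 + 10^+1.98 + 10^+1.05) = 0.009283
DIC = [CO2*]/α₀ = 1.273×10^-5 / 0.009283 = 1.371 mmol/kg
CA = (α₁ + 2α₂)·DIC = (0.8866 + 2×0.1042) × 1.371 = 1.50 mmol/kg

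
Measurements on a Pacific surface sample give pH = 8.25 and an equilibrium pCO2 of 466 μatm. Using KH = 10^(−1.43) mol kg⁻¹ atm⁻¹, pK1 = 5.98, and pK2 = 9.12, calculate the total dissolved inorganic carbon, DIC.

DIC = 3.68 mmol/kg

[CO2*] = KH · pCO2 = 10^(−1.43) × 466×10^-6 = 1.731×10^-5 mol/kg
α₀ = 1/(1 + K1/[H⁺] + K1K2/[H⁺]²) = 1/(1 + 10^+2.27 + 10^+1.40) = 0.004710
DIC = [CO2*]/α₀ = 1.731×10^-5 / 0.004710 = 3.68 mmol/kg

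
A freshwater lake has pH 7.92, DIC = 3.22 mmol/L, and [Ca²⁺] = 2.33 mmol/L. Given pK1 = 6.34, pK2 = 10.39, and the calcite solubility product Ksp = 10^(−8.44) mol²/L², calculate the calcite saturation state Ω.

α₂ = 1 / (1 + [H⁺]/K2 + [H⁺]²/(K1K2)) = 1 / (1 + 10^+2.47 + 10^+0.89)
   = 1 / (1 + 295.12 + 7.7625) = 1/303.88 = 0.003291
[CO3²⁻] = α₂ × DIC = 0.003291 × 3.22 = 0.01060 mmol/L = 10.60 μmol/L
Ksp = 10^(−8.44) = 3.631×10^-9
Ω = [Ca²⁺][CO3²⁻]/Ksp = (2.33×10^-3)(1.060×10^-5) / 3.631×10^-9 = 6.80

Ω = 6.80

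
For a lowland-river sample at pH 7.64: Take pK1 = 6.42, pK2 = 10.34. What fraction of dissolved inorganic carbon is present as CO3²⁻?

α₂ = 0.00188

α₂ = 1 / (1 + [H⁺]/K2 + [H⁺]²/(K1K2)) = 1 / (1 + 10^+2.70 + 10^+1.48)
   = 1 / (1 + 501.19 + 30.200) = 1/532.39 = 0.001878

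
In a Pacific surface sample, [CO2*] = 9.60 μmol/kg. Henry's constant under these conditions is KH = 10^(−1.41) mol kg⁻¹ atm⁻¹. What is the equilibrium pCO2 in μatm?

KH = 10^(−1.41) = 3.890×10^-2 mol kg⁻¹ atm⁻¹
pCO2 = [CO2*]/KH = 9.60×10^-6 / 3.890×10^-2 = 2.47×10^-4 atm = 247 μatm

pCO2 = 247 μatm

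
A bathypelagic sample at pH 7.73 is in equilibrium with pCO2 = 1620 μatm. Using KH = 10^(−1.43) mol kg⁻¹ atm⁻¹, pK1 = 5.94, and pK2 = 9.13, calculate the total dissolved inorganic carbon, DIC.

DIC = 3.92 mmol/kg

[CO2*] = KH · pCO2 = 10^(−1.43) × 1620×10^-6 = 6.019×10^-5 mol/kg
α₀ = 1/(1 + K1/[H⁺] + K1K2/[H⁺]²) = 1/(1 + 10^+1.79 + 10^+0.39) = 0.01536
DIC = [CO2*]/α₀ = 6.019×10^-5 / 0.01536 = 3.92 mmol/kg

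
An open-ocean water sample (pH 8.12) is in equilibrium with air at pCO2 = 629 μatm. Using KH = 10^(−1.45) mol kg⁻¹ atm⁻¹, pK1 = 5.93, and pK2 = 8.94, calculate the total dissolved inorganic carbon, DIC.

DIC = 4.00 mmol/kg

[CO2*] = KH · pCO2 = 10^(−1.45) × 629×10^-6 = 2.232×10^-5 mol/kg
α₀ = 1/(1 + K1/[H⁺] + K1K2/[H⁺]²) = 1/(1 + 10^+2.19 + 10^+1.37) = 0.005576
DIC = [CO2*]/α₀ = 2.232×10^-5 / 0.005576 = 4.00 mmol/kg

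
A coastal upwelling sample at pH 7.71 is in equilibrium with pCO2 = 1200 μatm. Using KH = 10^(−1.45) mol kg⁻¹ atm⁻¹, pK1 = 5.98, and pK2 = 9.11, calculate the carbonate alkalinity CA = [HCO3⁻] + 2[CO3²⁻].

CA = 2.47 mmol/kg

[CO2*] = KH · pCO2 = 10^(−1.45) × 1200×10^-6 = 4.258×10^-5 mol/kg
α₀ = 1/(1 + K1/[H⁺] + K1K2/[H⁺]²) = 1/(1 + 10^+1.73 + 10^+0.33) = 0.01759
DIC = [CO2*]/α₀ = 4.258×10^-5 / 0.01759 = 2.420 mmol/kg
CA = (α₁ + 2α₂)·DIC = (0.9448 + 2×0.03761) × 2.420 = 2.47 mmol/kg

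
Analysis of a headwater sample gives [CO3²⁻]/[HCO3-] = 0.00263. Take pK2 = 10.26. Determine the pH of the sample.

pH = 7.68

From K2 = [H⁺][CO3²⁻]/[HCO3-]:  pH = pK2 + log₁₀([CO3²⁻]/[HCO3-])
log₁₀(0.00263) = -2.580
pH = 10.26 + (-2.580) = 7.68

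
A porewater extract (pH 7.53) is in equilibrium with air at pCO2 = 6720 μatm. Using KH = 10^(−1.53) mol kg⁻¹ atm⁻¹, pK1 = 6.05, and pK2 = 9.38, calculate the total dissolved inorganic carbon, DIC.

[CO2*] = KH · pCO2 = 10^(−1.53) × 6720×10^-6 = 1.983×10^-4 mol/kg
α₀ = 1/(1 + K1/[H⁺] + K1K2/[H⁺]²) = 1/(1 + 10^+1.48 + 10^-0.37) = 0.03162
DIC = [CO2*]/α₀ = 1.983×10^-4 / 0.03162 = 6.27 mmol/kg

DIC = 6.27 mmol/kg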